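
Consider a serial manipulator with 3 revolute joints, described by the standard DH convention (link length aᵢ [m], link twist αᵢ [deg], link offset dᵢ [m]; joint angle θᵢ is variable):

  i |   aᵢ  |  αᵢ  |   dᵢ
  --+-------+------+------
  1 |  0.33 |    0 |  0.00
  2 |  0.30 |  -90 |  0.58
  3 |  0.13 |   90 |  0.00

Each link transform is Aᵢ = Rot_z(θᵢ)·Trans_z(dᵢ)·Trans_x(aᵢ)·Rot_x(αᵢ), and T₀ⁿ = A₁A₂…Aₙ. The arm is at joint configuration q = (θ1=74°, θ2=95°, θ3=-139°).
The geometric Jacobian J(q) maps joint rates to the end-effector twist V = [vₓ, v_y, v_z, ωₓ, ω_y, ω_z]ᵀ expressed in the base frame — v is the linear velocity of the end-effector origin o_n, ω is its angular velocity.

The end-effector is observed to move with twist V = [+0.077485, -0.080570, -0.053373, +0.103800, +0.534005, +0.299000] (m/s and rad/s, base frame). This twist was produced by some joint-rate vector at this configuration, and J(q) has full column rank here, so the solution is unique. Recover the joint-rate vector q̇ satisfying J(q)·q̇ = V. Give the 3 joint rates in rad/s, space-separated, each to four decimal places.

-0.1370 0.4360 -0.5440

o_n = [-0.1072, 0.3557, 0.6653]
J₁: ẑ×o_n = [-0.3557, -0.1072, 0.0000], ω = ẑ
J2: z=[0.0000, 0.0000, 1.0000] o=[0.0910, 0.3172, 0.0000] → [-0.0385, -0.1982, 0.0000, 0.0000, 0.0000, 1.0000]
J3: z=[-0.1908, -0.9816, 0.0000] o=[-0.2035, 0.3745, 0.5800] → [-0.0837, 0.0163, 0.0981, -0.1908, -0.9816, 0.0000]
q̇ = J⁺·V = [-0.1370, 0.4360, -0.5440]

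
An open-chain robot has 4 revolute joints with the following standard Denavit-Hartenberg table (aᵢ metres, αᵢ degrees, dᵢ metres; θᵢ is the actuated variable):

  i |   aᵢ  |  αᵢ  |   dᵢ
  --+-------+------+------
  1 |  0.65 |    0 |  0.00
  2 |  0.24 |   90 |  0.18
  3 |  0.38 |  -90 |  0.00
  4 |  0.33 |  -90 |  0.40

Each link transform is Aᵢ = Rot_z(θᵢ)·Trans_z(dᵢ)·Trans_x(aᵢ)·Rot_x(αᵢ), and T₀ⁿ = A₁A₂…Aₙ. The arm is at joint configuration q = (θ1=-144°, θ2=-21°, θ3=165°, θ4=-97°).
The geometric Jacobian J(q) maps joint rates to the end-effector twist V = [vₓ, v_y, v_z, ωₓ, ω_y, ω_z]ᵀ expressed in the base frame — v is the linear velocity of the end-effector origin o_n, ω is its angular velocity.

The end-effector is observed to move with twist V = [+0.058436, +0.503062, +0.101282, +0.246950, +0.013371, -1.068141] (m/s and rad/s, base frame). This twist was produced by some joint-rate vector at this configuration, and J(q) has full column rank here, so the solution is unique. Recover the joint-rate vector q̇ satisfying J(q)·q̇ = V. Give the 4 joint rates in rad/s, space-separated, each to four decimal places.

-0.7660 0.6010 -0.0510 0.9350

o_n = [-0.4254, -0.0161, -0.1184]
J₁: ẑ×o_n = [0.0161, -0.4254, 0.0000], ω = ẑ
J2: z=[0.0000, 0.0000, 1.0000] o=[-0.5259, -0.3821, 0.0000] → [-0.3660, 0.1004, 0.0000, 0.0000, 0.0000, 1.0000]
J3: z=[-0.2588, 0.9659, 0.0000] o=[-0.7577, -0.4442, 0.1800] → [-0.2883, -0.0772, -0.4317, -0.2588, 0.9659, 0.0000]
J4: z=[0.2500, 0.0670, -0.9659] o=[-0.4031, -0.3492, 0.2784] → [0.2952, 0.1207, 0.0848, 0.2500, 0.0670, -0.9659]
q̇ = J⁺·V = [-0.7660, 0.6010, -0.0510, 0.9350]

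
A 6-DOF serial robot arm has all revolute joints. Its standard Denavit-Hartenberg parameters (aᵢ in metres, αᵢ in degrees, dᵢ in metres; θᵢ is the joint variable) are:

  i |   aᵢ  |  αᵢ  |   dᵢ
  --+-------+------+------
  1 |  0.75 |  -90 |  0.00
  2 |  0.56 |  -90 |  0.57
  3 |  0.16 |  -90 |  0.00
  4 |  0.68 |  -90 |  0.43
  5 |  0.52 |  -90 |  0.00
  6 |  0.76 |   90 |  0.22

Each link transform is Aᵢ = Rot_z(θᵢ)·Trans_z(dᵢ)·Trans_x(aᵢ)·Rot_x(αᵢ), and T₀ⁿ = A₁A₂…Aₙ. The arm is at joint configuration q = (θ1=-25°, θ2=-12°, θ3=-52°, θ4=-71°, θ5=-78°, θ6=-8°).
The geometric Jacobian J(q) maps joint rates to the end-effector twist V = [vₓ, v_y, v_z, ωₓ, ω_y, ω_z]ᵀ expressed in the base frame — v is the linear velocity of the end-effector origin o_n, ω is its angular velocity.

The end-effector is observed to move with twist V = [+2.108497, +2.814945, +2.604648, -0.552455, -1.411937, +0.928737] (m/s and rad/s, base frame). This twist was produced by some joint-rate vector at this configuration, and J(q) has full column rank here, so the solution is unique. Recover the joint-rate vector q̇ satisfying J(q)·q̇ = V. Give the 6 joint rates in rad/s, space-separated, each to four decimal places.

0.8530 -0.5280 -0.4130 0.7160 -0.7870 0.1110

o_n = [2.8917, -1.2717, -0.5740]
J₁: ẑ×o_n = [1.2717, 2.8917, -0.0000], ω = ẑ
J2: z=[0.4226, 0.9063, 0.0000] o=[0.6797, -0.3170, 0.0000] → [-0.5202, 0.2426, -2.4082, 0.4226, 0.9063, 0.0000]
J3: z=[0.1884, -0.0879, -0.9781] o=[1.4171, -0.0319, 0.1164] → [-1.1521, -1.3123, -0.1041, 0.1884, -0.0879, -0.9781]
J4: z=[0.4384, -0.8837, 0.1638] o=[1.5577, 0.0417, 0.1369] → [0.8434, 0.5302, 0.6031, 0.4384, -0.8837, 0.1638]
J5: z=[0.7696, 0.4632, 0.4395] o=[2.0619, -0.2930, -0.3932] → [0.3464, 0.5038, -1.1376, 0.7696, 0.4632, 0.4395]
J6: z=[0.3630, 0.2489, -0.8979] o=[2.3351, -0.7353, -0.4054] → [-0.5236, -0.4386, -0.3332, 0.3630, 0.2489, -0.8979]
q̇ = J⁺·V = [0.8530, -0.5280, -0.4130, 0.7160, -0.7870, 0.1110]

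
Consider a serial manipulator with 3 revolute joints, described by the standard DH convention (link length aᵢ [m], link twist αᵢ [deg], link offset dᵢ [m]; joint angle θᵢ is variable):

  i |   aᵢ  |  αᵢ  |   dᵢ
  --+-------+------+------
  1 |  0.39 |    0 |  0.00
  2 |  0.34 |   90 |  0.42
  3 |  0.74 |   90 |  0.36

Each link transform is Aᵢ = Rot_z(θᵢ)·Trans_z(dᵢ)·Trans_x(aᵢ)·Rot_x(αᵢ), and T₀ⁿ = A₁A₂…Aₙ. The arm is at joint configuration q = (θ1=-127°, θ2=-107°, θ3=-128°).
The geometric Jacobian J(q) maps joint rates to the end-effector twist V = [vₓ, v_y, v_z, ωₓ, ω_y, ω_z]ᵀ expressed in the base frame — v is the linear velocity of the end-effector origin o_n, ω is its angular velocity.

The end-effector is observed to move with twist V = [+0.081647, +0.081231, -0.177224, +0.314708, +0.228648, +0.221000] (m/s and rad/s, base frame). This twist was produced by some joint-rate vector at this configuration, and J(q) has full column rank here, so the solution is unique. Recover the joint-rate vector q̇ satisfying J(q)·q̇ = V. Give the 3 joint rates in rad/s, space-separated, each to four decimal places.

0.7740 -0.5530 0.3890

o_n = [0.1245, -0.1934, -0.1631]
J₁: ẑ×o_n = [0.1934, 0.1245, -0.0000], ω = ẑ
J2: z=[0.0000, 0.0000, 1.0000] o=[-0.2347, -0.3115, 0.0000] → [-0.1181, 0.3592, 0.0000, 0.0000, 0.0000, 1.0000]
J3: z=[0.8090, 0.5878, 0.0000] o=[-0.4346, -0.0364, 0.4200] → [-0.3428, 0.4718, -0.4556, 0.8090, 0.5878, 0.0000]
q̇ = J⁺·V = [0.7740, -0.5530, 0.3890]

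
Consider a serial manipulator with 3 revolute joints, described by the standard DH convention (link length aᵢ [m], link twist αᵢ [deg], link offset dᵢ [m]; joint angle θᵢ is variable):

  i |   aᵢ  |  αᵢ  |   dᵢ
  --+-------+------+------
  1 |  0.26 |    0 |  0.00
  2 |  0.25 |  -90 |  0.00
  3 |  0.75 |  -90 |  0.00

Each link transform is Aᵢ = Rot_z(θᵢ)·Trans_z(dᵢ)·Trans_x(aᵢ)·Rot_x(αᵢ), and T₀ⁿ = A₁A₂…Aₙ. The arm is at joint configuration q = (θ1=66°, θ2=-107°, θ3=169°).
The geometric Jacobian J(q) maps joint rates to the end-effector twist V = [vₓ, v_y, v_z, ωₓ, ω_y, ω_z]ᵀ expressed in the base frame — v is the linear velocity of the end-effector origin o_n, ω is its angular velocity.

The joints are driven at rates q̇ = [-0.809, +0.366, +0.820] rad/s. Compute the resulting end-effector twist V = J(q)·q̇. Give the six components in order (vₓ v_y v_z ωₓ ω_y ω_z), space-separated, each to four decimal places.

0.2449 0.1540 0.6037 0.5380 0.6189 -0.4430

o_n = [-0.2612, 0.5565, -0.1431]
J₁: ẑ×o_n = [-0.5565, -0.2612, 0.0000], ω = ẑ
J2: z=[0.0000, 0.0000, 1.0000] o=[0.1058, 0.2375, 0.0000] → [-0.3190, -0.3670, 0.0000, 0.0000, 0.0000, 1.0000]
J3: z=[0.6561, 0.7547, 0.0000] o=[0.2944, 0.0735, 0.0000] → [-0.1080, 0.0939, 0.7362, 0.6561, 0.7547, 0.0000]
V = J·q̇ = [0.2449, 0.1540, 0.6037, 0.5380, 0.6189, -0.4430]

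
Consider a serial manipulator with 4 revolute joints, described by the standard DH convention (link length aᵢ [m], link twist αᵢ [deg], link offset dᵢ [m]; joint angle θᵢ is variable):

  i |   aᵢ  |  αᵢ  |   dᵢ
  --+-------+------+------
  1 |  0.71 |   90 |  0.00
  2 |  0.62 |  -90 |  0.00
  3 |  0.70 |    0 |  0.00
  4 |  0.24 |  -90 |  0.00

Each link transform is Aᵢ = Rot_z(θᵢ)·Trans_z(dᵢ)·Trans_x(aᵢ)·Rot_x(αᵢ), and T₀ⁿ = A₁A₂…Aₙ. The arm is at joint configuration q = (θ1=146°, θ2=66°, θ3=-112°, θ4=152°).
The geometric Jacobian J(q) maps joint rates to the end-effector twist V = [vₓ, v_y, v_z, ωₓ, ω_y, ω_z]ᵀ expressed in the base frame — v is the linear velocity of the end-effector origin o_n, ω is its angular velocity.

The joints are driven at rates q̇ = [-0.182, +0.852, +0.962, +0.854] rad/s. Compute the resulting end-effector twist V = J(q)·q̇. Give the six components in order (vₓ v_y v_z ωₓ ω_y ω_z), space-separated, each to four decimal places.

0.3571 -0.1351 0.5021 1.8518 -0.2214 0.5566

o_n = [-0.4946, 0.9304, 0.4948]
J₁: ẑ×o_n = [-0.9304, -0.4946, 0.0000], ω = ẑ
J2: z=[0.5592, 0.8290, 0.0000] o=[-0.5886, 0.3970, 0.0000] → [0.4102, -0.2767, 0.2203, 0.5592, 0.8290, 0.0000]
J3: z=[0.7574, -0.5108, 0.4067] o=[-0.7977, 0.5380, 0.5664] → [-0.1230, 0.1775, 0.4520, 0.7574, -0.5108, 0.4067]
J4: z=[0.7574, -0.5108, 0.4067] o=[-0.3463, 1.0165, 0.3268] → [-0.0508, -0.1875, -0.1409, 0.7574, -0.5108, 0.4067]
V = J·q̇ = [0.3571, -0.1351, 0.5021, 1.8518, -0.2214, 0.5566]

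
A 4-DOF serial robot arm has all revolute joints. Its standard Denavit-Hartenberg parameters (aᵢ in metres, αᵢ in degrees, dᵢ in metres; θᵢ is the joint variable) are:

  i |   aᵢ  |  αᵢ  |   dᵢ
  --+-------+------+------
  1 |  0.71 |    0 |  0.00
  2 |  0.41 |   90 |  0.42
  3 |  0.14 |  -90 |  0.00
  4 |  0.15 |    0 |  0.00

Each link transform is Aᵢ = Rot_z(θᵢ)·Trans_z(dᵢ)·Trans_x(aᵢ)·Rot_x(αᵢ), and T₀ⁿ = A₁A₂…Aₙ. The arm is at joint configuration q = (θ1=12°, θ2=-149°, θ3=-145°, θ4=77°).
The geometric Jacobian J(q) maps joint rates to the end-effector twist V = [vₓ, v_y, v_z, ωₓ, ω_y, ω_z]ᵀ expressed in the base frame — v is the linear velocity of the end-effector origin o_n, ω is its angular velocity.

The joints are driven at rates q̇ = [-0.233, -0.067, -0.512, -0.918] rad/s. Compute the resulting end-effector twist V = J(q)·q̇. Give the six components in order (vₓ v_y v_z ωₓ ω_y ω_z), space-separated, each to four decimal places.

o_n = [0.5984, -0.1418, 0.3203]
J₁: ẑ×o_n = [0.1418, 0.5984, -0.0000], ω = ẑ
J2: z=[0.0000, 0.0000, 1.0000] o=[0.6945, 0.1476, 0.0000] → [0.2894, -0.0961, 0.0000, 0.0000, 0.0000, 1.0000]
J3: z=[-0.6820, 0.7314, 0.0000] o=[0.3946, -0.1320, 0.4200] → [-0.0729, -0.0680, -0.1423, -0.6820, 0.7314, 0.0000]
J4: z=[-0.4195, -0.3912, -0.8192] o=[0.4785, -0.0538, 0.3397] → [-0.0645, -0.1063, 0.0838, -0.4195, -0.3912, -0.8192]
V = J·q̇ = [0.0441, -0.0006, -0.0041, 0.7343, -0.0154, 0.4520]

0.0441 -0.0006 -0.0041 0.7343 -0.0154 0.4520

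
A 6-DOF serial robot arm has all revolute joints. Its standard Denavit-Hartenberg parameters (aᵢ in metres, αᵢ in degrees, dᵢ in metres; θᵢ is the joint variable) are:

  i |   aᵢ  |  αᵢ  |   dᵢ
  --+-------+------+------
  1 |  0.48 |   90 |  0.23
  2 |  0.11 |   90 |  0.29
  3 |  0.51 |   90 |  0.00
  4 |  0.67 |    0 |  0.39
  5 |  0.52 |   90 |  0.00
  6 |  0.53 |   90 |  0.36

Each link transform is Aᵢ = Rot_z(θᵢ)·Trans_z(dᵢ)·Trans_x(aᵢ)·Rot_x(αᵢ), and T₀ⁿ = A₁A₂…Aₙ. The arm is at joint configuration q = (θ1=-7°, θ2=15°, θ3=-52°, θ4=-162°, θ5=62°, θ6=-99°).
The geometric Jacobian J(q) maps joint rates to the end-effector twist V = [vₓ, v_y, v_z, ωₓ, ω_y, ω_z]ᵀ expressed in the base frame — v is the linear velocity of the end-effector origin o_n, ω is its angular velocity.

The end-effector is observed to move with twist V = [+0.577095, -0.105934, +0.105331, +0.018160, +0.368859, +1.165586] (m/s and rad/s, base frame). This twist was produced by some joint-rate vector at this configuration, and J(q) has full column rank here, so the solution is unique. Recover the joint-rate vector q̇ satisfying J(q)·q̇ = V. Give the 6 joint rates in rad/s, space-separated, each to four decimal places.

0.1500 0.0940 -0.8980 0.3430 -0.2450 -0.5180

o_n = [0.1070, -0.8308, 0.7522]
J₁: ẑ×o_n = [0.8308, 0.1070, -0.0000], ω = ẑ
J2: z=[-0.1219, -0.9925, 0.0000] o=[0.4764, -0.0585, 0.2300] → [-0.5183, 0.0636, -0.2726, -0.1219, -0.9925, 0.0000]
J3: z=[0.2569, -0.0315, -0.9659] o=[0.5465, -0.3593, 0.2585] → [-0.4711, 0.2978, -0.1350, 0.2569, -0.0315, -0.9659]
J4: z=[-0.6805, 0.7038, -0.2040] o=[0.8965, 0.0026, 0.3397] → [0.1203, 0.4417, 1.1229, -0.6805, 0.7038, -0.2040]
J5: z=[-0.6805, 0.7038, -0.2040] o=[0.1407, -0.1685, 0.3586] → [0.1419, 0.2747, 0.4744, -0.6805, 0.7038, -0.2040]
J6: z=[-0.6313, -0.7044, -0.3247] o=[-0.0528, -0.2165, 0.8389] → [-0.1384, -0.1066, 0.5004, -0.6313, -0.7044, -0.3247]
q̇ = J⁺·V = [0.1500, 0.0940, -0.8980, 0.3430, -0.2450, -0.5180]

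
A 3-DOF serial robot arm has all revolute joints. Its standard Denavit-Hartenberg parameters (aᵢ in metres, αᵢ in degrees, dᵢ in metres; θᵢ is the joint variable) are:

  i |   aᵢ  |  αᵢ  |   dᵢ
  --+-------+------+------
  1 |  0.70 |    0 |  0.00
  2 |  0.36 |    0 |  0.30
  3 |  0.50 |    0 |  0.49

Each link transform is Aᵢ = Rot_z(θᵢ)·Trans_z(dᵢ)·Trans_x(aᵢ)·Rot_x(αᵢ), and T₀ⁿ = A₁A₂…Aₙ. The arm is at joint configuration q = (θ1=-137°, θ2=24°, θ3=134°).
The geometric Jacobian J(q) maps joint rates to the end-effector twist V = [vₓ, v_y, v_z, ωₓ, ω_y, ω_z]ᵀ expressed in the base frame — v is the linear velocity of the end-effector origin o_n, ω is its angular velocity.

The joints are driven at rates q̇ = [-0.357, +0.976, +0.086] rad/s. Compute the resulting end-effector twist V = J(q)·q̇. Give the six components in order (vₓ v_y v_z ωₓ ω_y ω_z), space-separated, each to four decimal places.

-0.0916 0.4248 0.0000 0.0000 0.0000 0.7050

o_n = [-0.1858, -0.6296, 0.7900]
J₁: ẑ×o_n = [0.6296, -0.1858, 0.0000], ω = ẑ
J2: z=[0.0000, 0.0000, 1.0000] o=[-0.5119, -0.4774, 0.0000] → [0.1522, 0.3261, -0.0000, 0.0000, 0.0000, 1.0000]
J3: z=[0.0000, 0.0000, 1.0000] o=[-0.6526, -0.8088, 0.3000] → [-0.1792, 0.4668, 0.0000, 0.0000, 0.0000, 1.0000]
V = J·q̇ = [-0.0916, 0.4248, 0.0000, 0.0000, 0.0000, 0.7050]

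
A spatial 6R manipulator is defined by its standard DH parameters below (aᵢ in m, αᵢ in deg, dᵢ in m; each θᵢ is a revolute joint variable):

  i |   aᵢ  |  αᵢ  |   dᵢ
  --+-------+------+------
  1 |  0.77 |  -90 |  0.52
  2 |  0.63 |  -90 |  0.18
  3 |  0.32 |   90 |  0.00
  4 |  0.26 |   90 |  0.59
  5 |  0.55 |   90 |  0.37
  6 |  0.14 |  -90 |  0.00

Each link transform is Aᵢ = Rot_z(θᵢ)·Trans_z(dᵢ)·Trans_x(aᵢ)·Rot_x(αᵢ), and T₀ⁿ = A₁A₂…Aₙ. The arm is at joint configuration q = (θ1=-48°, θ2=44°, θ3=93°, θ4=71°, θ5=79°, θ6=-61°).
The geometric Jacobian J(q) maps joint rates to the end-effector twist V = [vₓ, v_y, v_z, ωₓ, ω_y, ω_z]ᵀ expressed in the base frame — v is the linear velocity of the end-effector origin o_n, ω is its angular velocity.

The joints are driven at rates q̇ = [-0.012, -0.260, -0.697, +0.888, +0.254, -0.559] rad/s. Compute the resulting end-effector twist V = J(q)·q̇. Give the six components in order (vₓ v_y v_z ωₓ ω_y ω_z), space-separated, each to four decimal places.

o_n = [0.8327, -1.7599, -0.9221]
J₁: ẑ×o_n = [1.7599, 0.8327, -0.0000], ω = ẑ
J2: z=[0.7431, 0.6691, 0.0000] o=[0.5152, -0.5722, 0.5200] → [-0.9650, 1.0717, -1.0950, 0.7431, 0.6691, 0.0000]
J3: z=[-0.4648, 0.5162, -0.7193] o=[0.9522, -0.7886, 0.0824] → [-1.2172, -0.3809, 0.5132, -0.4648, 0.5162, -0.7193]
J4: z=[0.4418, -0.5689, -0.6937] o=[0.7067, -0.9934, 0.0940] → [0.0463, 0.3615, -0.2669, 0.4418, -0.5689, -0.6937]
J5: z=[-0.5742, -0.7734, 0.2686] o=[0.7881, -1.2563, -0.4890] → [0.4702, -0.2367, 0.3236, -0.5742, -0.7734, 0.2686]
J6: z=[-0.7609, 0.3831, -0.5237] o=[0.7419, -1.8203, -0.8343] → [-0.0020, -0.1143, -0.0808, -0.7609, 0.3831, -0.5237]
V = J·q̇ = [1.2399, 0.3017, -0.1827, 0.8026, -1.4495, 0.2343]

1.2399 0.3017 -0.1827 0.8026 -1.4495 0.2343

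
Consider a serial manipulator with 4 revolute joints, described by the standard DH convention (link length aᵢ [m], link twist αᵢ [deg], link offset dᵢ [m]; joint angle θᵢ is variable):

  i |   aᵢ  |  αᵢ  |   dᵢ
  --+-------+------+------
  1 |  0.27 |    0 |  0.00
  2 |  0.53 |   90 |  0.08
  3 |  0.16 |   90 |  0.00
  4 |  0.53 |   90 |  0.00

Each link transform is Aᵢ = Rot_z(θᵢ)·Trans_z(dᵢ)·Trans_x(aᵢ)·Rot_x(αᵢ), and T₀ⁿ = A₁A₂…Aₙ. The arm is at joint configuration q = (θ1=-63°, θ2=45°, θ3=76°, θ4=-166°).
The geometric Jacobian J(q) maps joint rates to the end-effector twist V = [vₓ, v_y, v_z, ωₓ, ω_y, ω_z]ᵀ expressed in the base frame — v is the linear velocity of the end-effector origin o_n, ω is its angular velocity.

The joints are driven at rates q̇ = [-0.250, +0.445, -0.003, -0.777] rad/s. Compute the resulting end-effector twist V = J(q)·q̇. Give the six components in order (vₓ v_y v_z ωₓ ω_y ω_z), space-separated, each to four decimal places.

o_n = [0.5848, -0.2559, -0.2637]
J₁: ẑ×o_n = [0.2559, 0.5848, -0.0000], ω = ẑ
J2: z=[0.0000, 0.0000, 1.0000] o=[0.1226, -0.2406, 0.0000] → [0.0154, 0.4622, -0.0000, 0.0000, 0.0000, 1.0000]
J3: z=[-0.3090, -0.9511, 0.0000] o=[0.6266, -0.4044, 0.0800] → [0.3269, -0.1062, -0.0857, -0.3090, -0.9511, 0.0000]
J4: z=[0.9228, -0.2998, -0.2419] o=[0.6635, -0.4163, 0.2352] → [0.1884, 0.4795, 0.1244, 0.9228, -0.2998, -0.2419]
V = J·q̇ = [-0.2045, -0.3128, -0.0964, -0.7161, 0.2358, 0.3830]

-0.2045 -0.3128 -0.0964 -0.7161 0.2358 0.3830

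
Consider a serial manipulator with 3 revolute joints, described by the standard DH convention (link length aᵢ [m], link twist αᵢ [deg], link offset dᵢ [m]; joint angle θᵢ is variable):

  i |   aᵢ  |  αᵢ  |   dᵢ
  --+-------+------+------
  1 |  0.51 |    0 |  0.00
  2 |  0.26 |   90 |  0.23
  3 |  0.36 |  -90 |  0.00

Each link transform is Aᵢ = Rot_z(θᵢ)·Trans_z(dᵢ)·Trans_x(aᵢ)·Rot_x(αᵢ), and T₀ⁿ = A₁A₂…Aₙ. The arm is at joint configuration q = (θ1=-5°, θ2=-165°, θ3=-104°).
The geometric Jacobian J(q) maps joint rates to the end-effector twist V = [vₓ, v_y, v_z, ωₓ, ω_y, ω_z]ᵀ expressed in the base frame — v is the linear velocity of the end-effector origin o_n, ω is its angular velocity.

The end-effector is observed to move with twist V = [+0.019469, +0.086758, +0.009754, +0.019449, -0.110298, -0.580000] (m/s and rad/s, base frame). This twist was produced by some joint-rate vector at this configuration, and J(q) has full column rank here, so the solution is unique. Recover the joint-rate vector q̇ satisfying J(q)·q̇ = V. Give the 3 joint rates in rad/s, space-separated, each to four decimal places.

o_n = [0.3378, -0.0745, -0.1193]
J₁: ẑ×o_n = [0.0745, 0.3378, -0.0000], ω = ẑ
J2: z=[0.0000, 0.0000, 1.0000] o=[0.5081, -0.0444, 0.0000] → [0.0300, -0.1703, 0.0000, 0.0000, 0.0000, 1.0000]
J3: z=[-0.1736, 0.9848, 0.0000] o=[0.2520, -0.0896, 0.2300] → [-0.3440, -0.0607, -0.0871, -0.1736, 0.9848, 0.0000]
q̇ = J⁺·V = [-0.0370, -0.5430, -0.1120]

-0.0370 -0.5430 -0.1120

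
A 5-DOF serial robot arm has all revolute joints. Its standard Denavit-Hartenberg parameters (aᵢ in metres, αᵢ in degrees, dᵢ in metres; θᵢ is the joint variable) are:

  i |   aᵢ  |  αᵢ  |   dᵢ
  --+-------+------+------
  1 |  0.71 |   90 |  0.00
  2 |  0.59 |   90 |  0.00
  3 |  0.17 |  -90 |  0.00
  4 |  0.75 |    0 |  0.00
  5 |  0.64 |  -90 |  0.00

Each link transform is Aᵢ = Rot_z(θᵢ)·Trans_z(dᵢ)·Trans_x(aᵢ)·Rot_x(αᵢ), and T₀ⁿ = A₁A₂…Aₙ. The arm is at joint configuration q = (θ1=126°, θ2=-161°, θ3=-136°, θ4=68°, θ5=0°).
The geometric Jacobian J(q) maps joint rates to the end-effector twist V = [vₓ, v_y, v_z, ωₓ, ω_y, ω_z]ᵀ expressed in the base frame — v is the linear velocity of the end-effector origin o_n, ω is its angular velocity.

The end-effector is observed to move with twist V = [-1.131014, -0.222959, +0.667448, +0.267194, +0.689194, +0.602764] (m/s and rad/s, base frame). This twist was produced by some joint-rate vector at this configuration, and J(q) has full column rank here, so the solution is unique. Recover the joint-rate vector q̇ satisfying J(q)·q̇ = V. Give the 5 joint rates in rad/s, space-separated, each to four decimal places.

o_n = [-1.0004, 0.5606, -1.2489]
J₁: ẑ×o_n = [-0.5606, -1.0004, 0.0000], ω = ẑ
J2: z=[0.8090, 0.5878, 0.0000] o=[-0.4173, 0.5744, 0.0000] → [-0.7341, 1.0104, 0.3315, 0.8090, 0.5878, 0.0000]
J3: z=[0.1914, -0.2634, 0.9455] o=[-0.0894, 0.1231, -0.1921] → [-0.1353, -0.6591, -0.1562, 0.1914, -0.2634, 0.9455]
J4: z=[-0.1959, -0.9542, -0.2262] o=[-0.2529, 0.1472, -0.1523] → [1.1399, -0.0458, -0.7942, -0.1959, -0.9542, -0.2262]
J5: z=[-0.1959, -0.9542, -0.2262] o=[-0.6562, 0.3703, -0.7440] → [0.5248, -0.0211, -0.3657, -0.1959, -0.9542, -0.2262]
q̇ = J⁺·V = [0.0270, 0.0350, 0.4140, -0.9860, 0.1710]

0.0270 0.0350 0.4140 -0.9860 0.1710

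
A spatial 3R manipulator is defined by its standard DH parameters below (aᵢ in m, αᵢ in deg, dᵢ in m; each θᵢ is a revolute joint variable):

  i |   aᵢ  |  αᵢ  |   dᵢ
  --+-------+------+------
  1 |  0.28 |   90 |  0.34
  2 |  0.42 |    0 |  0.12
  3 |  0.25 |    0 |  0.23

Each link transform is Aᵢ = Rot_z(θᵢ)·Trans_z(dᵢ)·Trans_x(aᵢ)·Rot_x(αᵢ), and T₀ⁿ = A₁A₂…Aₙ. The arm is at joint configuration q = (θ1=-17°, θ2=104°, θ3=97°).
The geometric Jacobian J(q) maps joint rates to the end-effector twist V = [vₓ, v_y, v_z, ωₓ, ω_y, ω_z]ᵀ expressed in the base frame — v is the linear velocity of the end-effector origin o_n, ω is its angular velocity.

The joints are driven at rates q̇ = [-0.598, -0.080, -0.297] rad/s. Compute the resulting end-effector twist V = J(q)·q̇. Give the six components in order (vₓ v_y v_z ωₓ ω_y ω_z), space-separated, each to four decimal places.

-0.1917 0.0930 0.0961 0.1102 0.3605 -0.5980

o_n = [-0.1549, -0.3186, 0.6579]
J₁: ẑ×o_n = [0.3186, -0.1549, 0.0000], ω = ẑ
J2: z=[-0.2924, -0.9563, 0.0000] o=[0.2678, -0.0819, 0.3400] → [-0.3040, 0.0930, -0.3350, -0.2924, -0.9563, 0.0000]
J3: z=[-0.2924, -0.9563, 0.0000] o=[0.1355, -0.1669, 0.7475] → [0.0857, -0.0262, -0.2334, -0.2924, -0.9563, 0.0000]
V = J·q̇ = [-0.1917, 0.0930, 0.0961, 0.1102, 0.3605, -0.5980]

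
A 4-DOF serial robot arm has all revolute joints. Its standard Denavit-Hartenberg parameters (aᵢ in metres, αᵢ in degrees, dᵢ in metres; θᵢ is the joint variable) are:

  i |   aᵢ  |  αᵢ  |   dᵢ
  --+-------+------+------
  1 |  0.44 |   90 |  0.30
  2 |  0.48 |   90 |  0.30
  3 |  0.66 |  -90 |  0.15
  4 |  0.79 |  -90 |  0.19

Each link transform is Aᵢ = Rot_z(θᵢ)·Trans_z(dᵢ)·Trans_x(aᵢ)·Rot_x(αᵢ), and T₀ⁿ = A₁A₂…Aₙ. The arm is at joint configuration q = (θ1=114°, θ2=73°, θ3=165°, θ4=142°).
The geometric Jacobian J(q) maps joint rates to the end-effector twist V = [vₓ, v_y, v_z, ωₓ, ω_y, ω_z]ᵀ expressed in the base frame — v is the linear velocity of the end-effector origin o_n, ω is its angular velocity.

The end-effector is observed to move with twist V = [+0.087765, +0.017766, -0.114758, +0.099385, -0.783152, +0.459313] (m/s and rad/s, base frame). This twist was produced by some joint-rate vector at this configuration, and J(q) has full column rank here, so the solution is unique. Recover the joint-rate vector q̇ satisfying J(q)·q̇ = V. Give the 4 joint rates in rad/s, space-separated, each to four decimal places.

o_n = [0.0202, 0.2648, 0.7757]
J₁: ẑ×o_n = [-0.2648, 0.0202, 0.0000], ω = ẑ
J2: z=[0.9135, 0.4067, 0.0000] o=[-0.1790, 0.4020, 0.3000] → [0.1935, -0.4346, -0.2063, 0.9135, 0.4067, 0.0000]
J3: z=[-0.3890, 0.8736, -0.2924] o=[0.0380, 0.6522, 0.7590] → [-0.0987, 0.0117, 0.1662, -0.3890, 0.8736, -0.2924]
J4: z=[-0.8516, -0.4620, -0.2475] o=[0.2115, 0.6824, 0.1055] → [-0.4130, 0.6181, 0.2673, -0.8516, -0.4620, -0.2475]
q̇ = J⁺·V = [0.1270, -0.5890, -0.8200, -0.3740]

0.1270 -0.5890 -0.8200 -0.3740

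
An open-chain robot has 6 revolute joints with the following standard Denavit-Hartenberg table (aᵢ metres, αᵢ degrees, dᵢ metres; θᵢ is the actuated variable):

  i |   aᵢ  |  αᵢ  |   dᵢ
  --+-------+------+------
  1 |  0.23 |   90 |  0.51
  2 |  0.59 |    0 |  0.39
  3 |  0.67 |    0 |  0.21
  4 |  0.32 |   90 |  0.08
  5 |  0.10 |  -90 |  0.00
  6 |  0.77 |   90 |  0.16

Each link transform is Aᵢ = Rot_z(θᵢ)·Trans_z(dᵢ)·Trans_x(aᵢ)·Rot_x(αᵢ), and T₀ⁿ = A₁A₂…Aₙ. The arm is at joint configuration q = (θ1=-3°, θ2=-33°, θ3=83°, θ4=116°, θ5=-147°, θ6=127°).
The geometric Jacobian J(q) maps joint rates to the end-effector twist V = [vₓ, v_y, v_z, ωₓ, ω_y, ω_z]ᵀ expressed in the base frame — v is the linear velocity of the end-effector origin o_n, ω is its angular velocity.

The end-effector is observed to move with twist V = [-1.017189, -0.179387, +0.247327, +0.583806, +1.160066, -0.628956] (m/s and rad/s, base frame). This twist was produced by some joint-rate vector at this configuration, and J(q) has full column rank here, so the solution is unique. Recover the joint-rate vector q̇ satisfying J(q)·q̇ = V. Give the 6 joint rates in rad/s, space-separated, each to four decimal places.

o_n = [0.2766, -0.7592, 0.2775]
J₁: ẑ×o_n = [0.7592, 0.2766, -0.0000], ω = ẑ
J2: z=[-0.0523, -0.9986, 0.0000] o=[0.2297, -0.0120, 0.5100] → [0.2322, -0.0122, 0.0859, -0.0523, -0.9986, 0.0000]
J3: z=[-0.0523, -0.9986, 0.0000] o=[0.7034, -0.4274, 0.1887] → [-0.0887, 0.0046, -0.4089, -0.0523, -0.9986, 0.0000]
J4: z=[-0.0523, -0.9986, 0.0000] o=[1.1225, -0.6597, 0.7019] → [0.4239, -0.0222, -0.8395, -0.0523, -0.9986, 0.0000]
J5: z=[0.2416, -0.0127, 0.9703] o=[0.8082, -0.7233, 0.7793] → [0.0412, -0.3946, -0.0154, 0.2416, -0.0127, 0.9703]
J6: z=[-0.4838, 0.8652, 0.1318] o=[0.8924, -0.6732, 0.7590] → [-0.4053, -0.3141, 0.5744, -0.4838, 0.8652, 0.1318]
q̇ = J⁺·V = [-0.9790, -0.9150, 0.0060, -0.9300, 0.4660, -0.7750]

-0.9790 -0.9150 0.0060 -0.9300 0.4660 -0.7750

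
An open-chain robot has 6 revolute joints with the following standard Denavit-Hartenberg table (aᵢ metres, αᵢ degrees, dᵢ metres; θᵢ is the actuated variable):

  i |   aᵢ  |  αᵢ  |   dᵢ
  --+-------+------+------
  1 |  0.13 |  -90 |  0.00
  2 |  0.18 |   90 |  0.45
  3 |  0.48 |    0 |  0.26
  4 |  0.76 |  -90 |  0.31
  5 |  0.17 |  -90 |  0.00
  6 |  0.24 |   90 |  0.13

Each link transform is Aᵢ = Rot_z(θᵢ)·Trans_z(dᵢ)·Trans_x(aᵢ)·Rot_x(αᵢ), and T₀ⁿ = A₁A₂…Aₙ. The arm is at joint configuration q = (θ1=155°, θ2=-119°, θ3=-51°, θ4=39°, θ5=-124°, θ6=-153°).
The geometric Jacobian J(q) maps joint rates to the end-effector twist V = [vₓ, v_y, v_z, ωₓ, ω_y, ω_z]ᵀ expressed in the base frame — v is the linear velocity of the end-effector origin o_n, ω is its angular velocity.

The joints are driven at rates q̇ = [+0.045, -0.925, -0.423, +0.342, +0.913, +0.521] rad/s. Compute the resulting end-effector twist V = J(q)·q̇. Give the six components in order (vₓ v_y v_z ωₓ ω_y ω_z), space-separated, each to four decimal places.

0.7028 -0.1736 -1.1947 0.4872 -0.0929 0.4786

o_n = [0.9689, -0.4496, 0.9108]
J₁: ẑ×o_n = [0.4496, 0.9689, -0.0000], ω = ẑ
J2: z=[-0.4226, -0.9063, 0.0000] o=[-0.1178, 0.0549, 0.0000] → [-0.8255, 0.3849, 1.1982, -0.4226, -0.9063, 0.0000]
J3: z=[0.7927, -0.3696, -0.4848] o=[-0.2289, -0.3898, 0.1574] → [-0.3075, -1.1779, 0.3953, 0.7927, -0.3696, -0.4848]
J4: z=[0.7927, -0.3696, -0.4848] o=[0.2676, -0.2097, 0.2956] → [-0.3437, -0.8277, 0.0690, 0.7927, -0.3696, -0.4848]
J5: z=[-0.3220, -0.9291, 0.1818] o=[0.9067, -0.3334, 0.7955] → [-0.0860, 0.0485, 0.0952, -0.3220, -0.9291, 0.1818]
J6: z=[0.8724, -0.2166, 0.4381] o=[0.9692, -0.3843, 0.6458] → [-0.0288, -0.2313, -0.0570, 0.8724, -0.2166, 0.4381]
V = J·q̇ = [0.7028, -0.1736, -1.1947, 0.4872, -0.0929, 0.4786]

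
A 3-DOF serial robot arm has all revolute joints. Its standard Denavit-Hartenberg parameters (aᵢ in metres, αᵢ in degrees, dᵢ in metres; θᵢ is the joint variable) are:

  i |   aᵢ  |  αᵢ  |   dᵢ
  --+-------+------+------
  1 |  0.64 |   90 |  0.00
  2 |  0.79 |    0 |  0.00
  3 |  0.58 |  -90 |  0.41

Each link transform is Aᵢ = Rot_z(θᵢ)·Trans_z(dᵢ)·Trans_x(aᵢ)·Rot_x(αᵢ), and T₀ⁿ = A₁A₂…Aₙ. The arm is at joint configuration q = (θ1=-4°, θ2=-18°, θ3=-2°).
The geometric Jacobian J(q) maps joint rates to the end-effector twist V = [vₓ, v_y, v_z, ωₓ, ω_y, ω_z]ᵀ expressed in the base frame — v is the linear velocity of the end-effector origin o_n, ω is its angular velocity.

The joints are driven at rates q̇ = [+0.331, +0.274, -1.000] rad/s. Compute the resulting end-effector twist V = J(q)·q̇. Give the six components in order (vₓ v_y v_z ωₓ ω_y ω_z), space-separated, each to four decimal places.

0.1031 0.6353 -0.1898 0.0506 0.7242 0.3310

o_n = [1.9030, -0.5441, -0.4425]
J₁: ẑ×o_n = [0.5441, 1.9030, -0.0000], ω = ẑ
J2: z=[-0.0698, -0.9976, 0.0000] o=[0.6384, -0.0446, 0.0000] → [0.4414, -0.0309, 1.2964, -0.0698, -0.9976, 0.0000]
J3: z=[-0.0698, -0.9976, 0.0000] o=[1.3879, -0.0971, -0.2441] → [0.1979, -0.0138, 0.5450, -0.0698, -0.9976, 0.0000]
V = J·q̇ = [0.1031, 0.6353, -0.1898, 0.0506, 0.7242, 0.3310]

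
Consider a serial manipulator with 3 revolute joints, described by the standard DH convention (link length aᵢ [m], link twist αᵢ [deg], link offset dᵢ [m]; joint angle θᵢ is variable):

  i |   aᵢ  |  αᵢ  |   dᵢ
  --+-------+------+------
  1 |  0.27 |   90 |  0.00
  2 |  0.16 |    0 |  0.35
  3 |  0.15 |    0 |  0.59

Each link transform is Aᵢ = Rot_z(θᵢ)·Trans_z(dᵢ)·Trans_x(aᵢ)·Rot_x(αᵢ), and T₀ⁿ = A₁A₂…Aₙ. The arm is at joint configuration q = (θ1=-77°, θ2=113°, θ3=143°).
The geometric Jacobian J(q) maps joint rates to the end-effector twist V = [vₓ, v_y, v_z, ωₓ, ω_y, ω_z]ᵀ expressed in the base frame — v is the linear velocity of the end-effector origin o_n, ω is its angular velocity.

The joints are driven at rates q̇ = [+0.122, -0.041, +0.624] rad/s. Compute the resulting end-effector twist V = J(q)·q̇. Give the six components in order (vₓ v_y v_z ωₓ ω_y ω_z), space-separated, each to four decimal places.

o_n = [-0.8774, -0.3783, 0.0017]
J₁: ẑ×o_n = [0.3783, -0.8774, 0.0000], ω = ẑ
J2: z=[-0.9744, -0.2250, 0.0000] o=[0.0607, -0.2631, 0.0000] → [-0.0004, 0.0017, -0.0988, -0.9744, -0.2250, 0.0000]
J3: z=[-0.9744, -0.2250, 0.0000] o=[-0.2944, -0.2809, 0.1473] → [0.0327, -0.1418, -0.0363, -0.9744, -0.2250, 0.0000]
V = J·q̇ = [0.0666, -0.1956, -0.0186, -0.5681, -0.1311, 0.1220]

0.0666 -0.1956 -0.0186 -0.5681 -0.1311 0.1220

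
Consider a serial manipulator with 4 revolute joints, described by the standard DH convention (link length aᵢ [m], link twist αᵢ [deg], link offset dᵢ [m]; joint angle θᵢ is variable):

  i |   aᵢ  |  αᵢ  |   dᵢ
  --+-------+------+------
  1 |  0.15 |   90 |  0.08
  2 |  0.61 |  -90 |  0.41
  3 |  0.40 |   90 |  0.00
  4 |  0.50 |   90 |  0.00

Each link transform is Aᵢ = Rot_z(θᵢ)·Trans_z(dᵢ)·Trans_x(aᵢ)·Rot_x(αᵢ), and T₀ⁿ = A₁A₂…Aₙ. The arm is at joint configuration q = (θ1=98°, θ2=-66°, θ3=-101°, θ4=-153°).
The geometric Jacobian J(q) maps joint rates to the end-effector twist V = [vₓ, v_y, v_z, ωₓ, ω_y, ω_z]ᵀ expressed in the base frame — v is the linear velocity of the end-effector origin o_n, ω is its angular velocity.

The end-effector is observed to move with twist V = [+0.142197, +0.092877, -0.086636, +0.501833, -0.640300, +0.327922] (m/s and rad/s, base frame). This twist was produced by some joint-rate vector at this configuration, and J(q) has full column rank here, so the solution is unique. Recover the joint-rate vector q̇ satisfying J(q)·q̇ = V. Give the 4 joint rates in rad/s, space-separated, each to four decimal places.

o_n = [0.3347, 0.2432, -0.5775]
J₁: ẑ×o_n = [-0.2432, 0.3347, 0.0000], ω = ẑ
J2: z=[0.9903, 0.1392, 0.0000] o=[-0.0209, 0.1485, 0.0800] → [-0.0915, 0.6511, 0.0443, 0.9903, 0.1392, 0.0000]
J3: z=[-0.1271, 0.9047, 0.4067] o=[0.3506, 0.4513, -0.4773] → [-0.0061, -0.0192, 0.0408, -0.1271, 0.9047, 0.4067]
J4: z=[-0.1334, -0.4219, 0.8968] o=[0.7438, 0.4752, -0.4075] → [0.2797, -0.3895, -0.1416, -0.1334, -0.4219, 0.8968]
q̇ = J⁺·V = [-0.0410, 0.5290, -0.4930, 0.6350]

-0.0410 0.5290 -0.4930 0.6350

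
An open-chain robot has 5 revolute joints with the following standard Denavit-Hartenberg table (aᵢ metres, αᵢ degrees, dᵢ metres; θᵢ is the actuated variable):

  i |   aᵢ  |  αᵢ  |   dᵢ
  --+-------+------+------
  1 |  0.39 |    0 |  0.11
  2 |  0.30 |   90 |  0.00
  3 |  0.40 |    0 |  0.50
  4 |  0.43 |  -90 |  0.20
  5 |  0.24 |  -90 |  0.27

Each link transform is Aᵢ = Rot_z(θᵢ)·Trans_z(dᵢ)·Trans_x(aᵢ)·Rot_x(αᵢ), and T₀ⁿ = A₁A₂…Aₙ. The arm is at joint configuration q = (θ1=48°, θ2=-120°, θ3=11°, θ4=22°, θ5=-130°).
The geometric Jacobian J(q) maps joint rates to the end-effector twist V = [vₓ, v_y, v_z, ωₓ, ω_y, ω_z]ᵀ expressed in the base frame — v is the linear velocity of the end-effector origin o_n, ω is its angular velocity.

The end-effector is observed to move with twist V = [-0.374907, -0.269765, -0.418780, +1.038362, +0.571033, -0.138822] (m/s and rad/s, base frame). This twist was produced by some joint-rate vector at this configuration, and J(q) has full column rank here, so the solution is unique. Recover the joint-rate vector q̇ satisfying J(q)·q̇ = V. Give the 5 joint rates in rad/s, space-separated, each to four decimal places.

o_n = [-0.3396, -0.7221, 0.5629]
J₁: ẑ×o_n = [0.7221, -0.3396, 0.0000], ω = ẑ
J2: z=[0.0000, 0.0000, 1.0000] o=[0.2610, 0.2898, 0.1100] → [1.0119, -0.6005, 0.0000, 0.0000, 0.0000, 1.0000]
J3: z=[-0.9511, -0.3090, 0.0000] o=[0.3537, 0.0045, 0.1100] → [-0.1400, 0.4308, 0.4768, -0.9511, -0.3090, 0.0000]
J4: z=[-0.9511, -0.3090, 0.0000] o=[-0.0005, -0.5234, 0.1863] → [-0.1164, 0.3582, 0.0842, -0.9511, -0.3090, 0.0000]
J5: z=[-0.1683, 0.5180, 0.8387] o=[-0.0793, -0.9282, 0.4205] → [-0.0991, -0.1943, 0.1001, -0.1683, 0.5180, 0.8387]
q̇ = J⁺·V = [0.0170, -0.4980, -0.9210, -0.2430, 0.4080]

0.0170 -0.4980 -0.9210 -0.2430 0.4080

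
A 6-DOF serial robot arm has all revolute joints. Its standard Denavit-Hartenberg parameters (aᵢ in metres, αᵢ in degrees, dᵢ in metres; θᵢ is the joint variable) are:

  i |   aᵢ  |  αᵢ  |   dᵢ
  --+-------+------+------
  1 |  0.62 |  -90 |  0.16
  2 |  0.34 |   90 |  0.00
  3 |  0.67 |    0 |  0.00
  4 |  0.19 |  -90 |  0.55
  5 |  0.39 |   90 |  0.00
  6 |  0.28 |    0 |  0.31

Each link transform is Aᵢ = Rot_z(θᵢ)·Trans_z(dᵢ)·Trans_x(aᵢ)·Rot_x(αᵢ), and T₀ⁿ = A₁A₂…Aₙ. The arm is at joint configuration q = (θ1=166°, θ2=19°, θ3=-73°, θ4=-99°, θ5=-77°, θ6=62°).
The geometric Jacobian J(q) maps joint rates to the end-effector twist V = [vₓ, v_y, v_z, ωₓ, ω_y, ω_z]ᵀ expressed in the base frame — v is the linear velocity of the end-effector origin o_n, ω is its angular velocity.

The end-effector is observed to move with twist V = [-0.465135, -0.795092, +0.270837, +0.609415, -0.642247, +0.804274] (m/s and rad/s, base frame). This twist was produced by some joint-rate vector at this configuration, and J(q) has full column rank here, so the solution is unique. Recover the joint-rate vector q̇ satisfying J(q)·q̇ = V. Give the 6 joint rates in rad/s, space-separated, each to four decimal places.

0.5690 -0.3110 -0.7180 0.8510 -0.8880 -0.6830

o_n = [-1.2619, 1.2280, 1.0424]
J₁: ẑ×o_n = [-1.2280, -1.2619, 0.0000], ω = ẑ
J2: z=[-0.2419, -0.9703, 0.0000] o=[-0.6016, 0.1500, 0.1600] → [-0.8562, 0.2135, -0.9015, -0.2419, -0.9703, 0.0000]
J3: z=[-0.3159, 0.0788, 0.9455] o=[-0.9135, 0.2278, 0.0493] → [-0.8676, -0.0157, -0.2885, -0.3159, 0.0788, 0.9455]
J4: z=[-0.3159, 0.0788, 0.9455] o=[-0.9382, 0.8943, -0.0145] → [-0.2323, 0.0278, -0.0799, -0.3159, 0.0788, 0.9455]
J5: z=[0.1119, 0.9927, -0.0453] o=[-0.9330, 0.9202, 0.5668] → [0.4860, -0.0383, 0.3610, 0.1119, 0.9927, -0.0453]
J6: z=[-0.9891, 0.1068, -0.1014] o=[-0.9703, 0.9421, 0.9544] → [0.0384, 0.1166, -0.2517, -0.9891, 0.1068, -0.1014]
q̇ = J⁺·V = [0.5690, -0.3110, -0.7180, 0.8510, -0.8880, -0.6830]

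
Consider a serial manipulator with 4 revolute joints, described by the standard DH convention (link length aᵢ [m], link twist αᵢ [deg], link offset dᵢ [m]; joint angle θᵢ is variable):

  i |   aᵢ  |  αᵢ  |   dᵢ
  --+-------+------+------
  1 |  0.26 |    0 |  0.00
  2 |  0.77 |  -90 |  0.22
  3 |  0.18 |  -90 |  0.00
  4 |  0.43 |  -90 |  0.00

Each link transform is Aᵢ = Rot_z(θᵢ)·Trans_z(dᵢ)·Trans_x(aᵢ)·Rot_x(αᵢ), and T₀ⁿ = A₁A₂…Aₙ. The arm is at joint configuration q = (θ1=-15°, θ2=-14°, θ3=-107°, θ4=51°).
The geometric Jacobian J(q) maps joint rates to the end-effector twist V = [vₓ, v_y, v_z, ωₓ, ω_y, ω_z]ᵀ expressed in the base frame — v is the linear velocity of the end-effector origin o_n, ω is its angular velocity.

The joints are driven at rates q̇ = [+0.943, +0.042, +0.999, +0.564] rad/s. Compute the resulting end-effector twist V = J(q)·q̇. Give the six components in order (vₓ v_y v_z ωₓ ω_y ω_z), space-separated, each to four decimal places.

1.0069 0.2582 -0.0486 0.9561 0.6123 1.1499

o_n = [0.6474, -0.6690, 0.6509]
J₁: ẑ×o_n = [0.6690, 0.6474, -0.0000], ω = ẑ
J2: z=[0.0000, 0.0000, 1.0000] o=[0.2511, -0.0673, 0.0000] → [0.6017, 0.3962, -0.0000, 0.0000, 0.0000, 1.0000]
J3: z=[0.4848, 0.8746, 0.0000] o=[0.9246, -0.4406, 0.2200] → [0.3769, -0.2089, 0.1317, 0.4848, 0.8746, 0.0000]
J4: z=[0.8364, -0.4636, 0.2924] o=[0.8786, -0.4151, 0.3921] → [-0.0457, -0.2840, -0.3196, 0.8364, -0.4636, 0.2924]
V = J·q̇ = [1.0069, 0.2582, -0.0486, 0.9561, 0.6123, 1.1499]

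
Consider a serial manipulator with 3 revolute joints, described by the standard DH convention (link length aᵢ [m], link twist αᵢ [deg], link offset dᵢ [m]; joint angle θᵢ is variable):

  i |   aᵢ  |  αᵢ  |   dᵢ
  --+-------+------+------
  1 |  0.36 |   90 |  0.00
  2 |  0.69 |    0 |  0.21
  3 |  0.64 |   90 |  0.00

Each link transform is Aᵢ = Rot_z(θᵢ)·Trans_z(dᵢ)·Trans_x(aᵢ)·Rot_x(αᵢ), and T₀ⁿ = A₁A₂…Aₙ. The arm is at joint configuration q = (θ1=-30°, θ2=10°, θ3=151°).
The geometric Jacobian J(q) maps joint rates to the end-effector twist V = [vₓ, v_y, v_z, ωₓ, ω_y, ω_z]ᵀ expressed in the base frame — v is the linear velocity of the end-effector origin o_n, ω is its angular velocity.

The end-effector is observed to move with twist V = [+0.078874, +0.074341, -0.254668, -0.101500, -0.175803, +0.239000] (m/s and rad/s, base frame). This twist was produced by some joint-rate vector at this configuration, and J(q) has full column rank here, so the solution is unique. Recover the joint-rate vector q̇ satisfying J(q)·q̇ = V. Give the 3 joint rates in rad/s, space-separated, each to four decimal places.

o_n = [0.2712, -0.3991, 0.3282]
J₁: ẑ×o_n = [0.3991, 0.2712, -0.0000], ω = ẑ
J2: z=[-0.5000, -0.8660, 0.0000] o=[0.3118, -0.1800, 0.0000] → [-0.2842, 0.1641, 0.0744, -0.5000, -0.8660, 0.0000]
J3: z=[-0.5000, -0.8660, 0.0000] o=[0.7952, -0.7016, 0.1198] → [-0.1804, 0.1042, -0.6051, -0.5000, -0.8660, 0.0000]
q̇ = J⁺·V = [0.2390, -0.1940, 0.3970]

0.2390 -0.1940 0.3970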